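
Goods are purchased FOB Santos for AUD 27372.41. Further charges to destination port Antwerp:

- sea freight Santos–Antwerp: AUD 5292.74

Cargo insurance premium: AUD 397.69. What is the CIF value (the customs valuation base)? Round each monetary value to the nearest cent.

CIF = FOB price + freight + insurance
CIF = 27372.41 + 5292.74 + 397.69 = 33062.84

CIF value: AUD 33062.84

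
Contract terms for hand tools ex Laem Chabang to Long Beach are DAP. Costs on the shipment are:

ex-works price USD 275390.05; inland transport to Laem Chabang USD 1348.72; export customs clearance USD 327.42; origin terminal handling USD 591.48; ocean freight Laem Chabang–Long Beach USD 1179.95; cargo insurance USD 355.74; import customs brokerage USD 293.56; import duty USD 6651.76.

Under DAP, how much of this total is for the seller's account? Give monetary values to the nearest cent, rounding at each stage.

Seller's account: USD 279193.36

DAP: the seller bears all costs to the named destination except import duty and clearance.
Seller's account: goods 275390.05 + inland to port 1348.72 + export clearance 327.42 + origin terminal 591.48 + freight 1179.95 + insurance 355.74 = 279193.36
Buyer's account: brokerage 293.56 + duty 6651.76 = 6945.32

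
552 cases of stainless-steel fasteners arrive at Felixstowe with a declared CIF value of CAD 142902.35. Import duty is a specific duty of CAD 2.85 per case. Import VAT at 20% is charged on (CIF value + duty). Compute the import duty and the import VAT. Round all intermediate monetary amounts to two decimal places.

Import duty: CAD 1573.20; import VAT: CAD 28895.11

Import duty = 552 × 2.85 = 1573.20
VAT base = CIF + duty = 142902.35 + 1573.20 = 144475.55
Import VAT = 144475.55 × 20% = 28895.11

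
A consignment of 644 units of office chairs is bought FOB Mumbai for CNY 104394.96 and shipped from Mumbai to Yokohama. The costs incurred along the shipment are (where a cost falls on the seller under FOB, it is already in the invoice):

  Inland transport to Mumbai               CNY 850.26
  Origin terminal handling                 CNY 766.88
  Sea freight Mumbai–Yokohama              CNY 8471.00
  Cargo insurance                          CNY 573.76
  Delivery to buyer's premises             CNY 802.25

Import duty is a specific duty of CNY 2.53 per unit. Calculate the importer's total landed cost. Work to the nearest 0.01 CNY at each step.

Total landed cost: CNY 115871.29

FOB: the seller bears costs until goods are on board at the origin port; the buyer bears freight, insurance and all costs thereafter.
Already in the invoice (seller's account under FOB): inland to port, origin terminal — exclude.
CIF value = FOB price + freight + insurance = 104394.96 + 8471.00 + 573.76 = 113439.72
Import duty = 644 × 2.53 = 1629.32
Buyer bears: freight 8471.00 + insurance 573.76 + delivery 802.25 + duty 1629.32 = 11476.33
Landed cost = invoice 104394.96 + 11476.33 = 115871.29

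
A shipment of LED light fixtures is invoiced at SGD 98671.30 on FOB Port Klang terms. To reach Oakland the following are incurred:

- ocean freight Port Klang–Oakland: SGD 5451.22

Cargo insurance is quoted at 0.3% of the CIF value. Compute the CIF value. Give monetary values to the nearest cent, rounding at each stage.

Let C be the CIF value. C = FOB price + freight + 0.3% × C
C − 0.3% × C = 98671.30 + 5451.22
0.997 × C = 104122.52
C = 104122.52 / 0.997 = 104435.83
Insurance premium = 0.3% × 104435.83 = 313.31

CIF value: SGD 104435.83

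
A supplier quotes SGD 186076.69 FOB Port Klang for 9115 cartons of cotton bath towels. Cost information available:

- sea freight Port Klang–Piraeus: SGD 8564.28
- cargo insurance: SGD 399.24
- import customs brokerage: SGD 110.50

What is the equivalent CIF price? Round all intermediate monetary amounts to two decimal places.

CIF price: SGD 195040.21

Not relevant to the conversion: brokerage — on the buyer under both terms; not part of either seller's price.
From FOB to CIF, the seller additionally bears: freight, insurance.
CIF price = 186076.69 + 8564.28 + 399.24 = 195040.21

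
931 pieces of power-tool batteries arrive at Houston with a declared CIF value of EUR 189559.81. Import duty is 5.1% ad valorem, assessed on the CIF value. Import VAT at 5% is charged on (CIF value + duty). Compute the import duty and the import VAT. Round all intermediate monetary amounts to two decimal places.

Import duty = 189559.81 × 5.1% = 9667.55
VAT base = CIF + duty = 189559.81 + 9667.55 = 199227.36
Import VAT = 199227.36 × 5% = 9961.37

Import duty: EUR 9667.55; import VAT: EUR 9961.37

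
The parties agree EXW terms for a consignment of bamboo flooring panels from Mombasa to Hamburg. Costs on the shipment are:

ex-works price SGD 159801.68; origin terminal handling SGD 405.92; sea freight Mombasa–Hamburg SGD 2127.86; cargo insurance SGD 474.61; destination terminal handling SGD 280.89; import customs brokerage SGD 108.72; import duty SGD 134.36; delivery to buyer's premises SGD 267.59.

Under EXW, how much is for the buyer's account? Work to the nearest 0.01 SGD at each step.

EXW: the seller makes goods available at their premises; the buyer bears all onward costs.
Seller's account: goods 159801.68 = 159801.68
Buyer's account: origin terminal 405.92 + freight 2127.86 + insurance 474.61 + destination terminal 280.89 + brokerage 108.72 + duty 134.36 + delivery 267.59 = 3799.95

Buyer's account: SGD 3799.95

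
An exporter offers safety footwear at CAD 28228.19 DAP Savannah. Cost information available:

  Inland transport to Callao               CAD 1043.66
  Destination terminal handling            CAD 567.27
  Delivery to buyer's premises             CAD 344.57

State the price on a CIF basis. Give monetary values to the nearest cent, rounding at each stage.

CIF price: CAD 27316.35

Not relevant to the conversion: inland to port — on the seller under both DAP and CIF; already in the DAP price and stays in the CIF price.
From DAP to CIF, the seller no longer bears: destination terminal, delivery.
CIF price = 28228.19 − 567.27 − 344.57 = 27316.35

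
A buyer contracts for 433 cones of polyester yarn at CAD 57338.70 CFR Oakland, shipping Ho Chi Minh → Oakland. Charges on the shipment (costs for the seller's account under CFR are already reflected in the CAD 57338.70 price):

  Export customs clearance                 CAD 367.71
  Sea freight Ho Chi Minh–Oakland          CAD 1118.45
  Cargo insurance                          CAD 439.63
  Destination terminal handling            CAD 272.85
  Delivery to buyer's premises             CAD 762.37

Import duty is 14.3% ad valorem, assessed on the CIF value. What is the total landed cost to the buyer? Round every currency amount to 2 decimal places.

Total landed cost: CAD 67075.85

CFR: the seller pays costs through ocean freight to the destination port, but not insurance.
Already in the invoice (seller's account under CFR): export clearance, freight — exclude.
CIF value = CFR price + insurance = 57338.70 + 439.63 = 57778.33
Import duty = 57778.33 × 14.3% = 8262.30
Buyer bears: insurance 439.63 + destination terminal 272.85 + delivery 762.37 + duty 8262.30 = 9737.15
Landed cost = invoice 57338.70 + 9737.15 = 67075.85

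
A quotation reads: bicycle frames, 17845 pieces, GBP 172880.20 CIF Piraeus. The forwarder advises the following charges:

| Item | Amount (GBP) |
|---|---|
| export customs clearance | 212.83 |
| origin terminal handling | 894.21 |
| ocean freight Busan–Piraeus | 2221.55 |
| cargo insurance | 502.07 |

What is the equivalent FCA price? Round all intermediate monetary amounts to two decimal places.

FCA price: GBP 169262.37

Not relevant to the conversion: export clearance — on the seller under both CIF and FCA; already in the CIF price and stays in the FCA price.
From CIF to FCA, the seller no longer bears: origin terminal, freight, insurance.
FCA price = 172880.20 − 894.21 − 2221.55 − 502.07 = 169262.37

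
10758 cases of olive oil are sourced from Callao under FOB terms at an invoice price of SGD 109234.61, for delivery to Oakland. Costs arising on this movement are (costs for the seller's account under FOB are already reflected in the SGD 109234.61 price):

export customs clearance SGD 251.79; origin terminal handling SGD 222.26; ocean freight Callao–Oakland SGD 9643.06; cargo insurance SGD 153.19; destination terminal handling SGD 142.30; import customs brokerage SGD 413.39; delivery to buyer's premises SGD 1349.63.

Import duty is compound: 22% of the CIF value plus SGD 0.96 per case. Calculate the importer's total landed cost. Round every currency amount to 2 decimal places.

Total landed cost: SGD 157450.65

FOB: the seller bears costs until goods are on board at the origin port; the buyer bears freight, insurance and all costs thereafter.
Already in the invoice (seller's account under FOB): export clearance, origin terminal — exclude.
CIF value = FOB price + freight + insurance = 109234.61 + 9643.06 + 153.19 = 119030.86
Ad valorem component: 119030.86 × 22% = 26186.79
Specific component: 10758 × 0.96 = 10327.68
Import duty = 26186.79 + 10327.68 = 36514.47
Buyer bears: freight 9643.06 + insurance 153.19 + destination terminal 142.30 + brokerage 413.39 + delivery 1349.63 + duty 36514.47 = 48216.04
Landed cost = invoice 109234.61 + 48216.04 = 157450.65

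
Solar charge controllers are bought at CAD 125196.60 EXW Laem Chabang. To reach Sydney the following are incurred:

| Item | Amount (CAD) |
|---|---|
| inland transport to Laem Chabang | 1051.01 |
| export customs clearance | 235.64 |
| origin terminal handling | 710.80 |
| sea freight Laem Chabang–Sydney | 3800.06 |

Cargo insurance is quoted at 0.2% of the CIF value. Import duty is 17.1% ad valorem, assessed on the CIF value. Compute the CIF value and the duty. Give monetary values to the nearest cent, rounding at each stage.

CIF value: CAD 131256.62; import duty: CAD 22444.88

Let C be the CIF value. C = EXW price + pre-shipment costs + freight + 0.2% × C
C − 0.2% × C = 125196.60 + 1051.01 + 235.64 + 710.80 + 3800.06
0.998 × C = 130994.11
C = 130994.11 / 0.998 = 131256.62
Insurance premium = 0.2% × 131256.62 = 262.51
Import duty = 131256.62 × 17.1% = 22444.88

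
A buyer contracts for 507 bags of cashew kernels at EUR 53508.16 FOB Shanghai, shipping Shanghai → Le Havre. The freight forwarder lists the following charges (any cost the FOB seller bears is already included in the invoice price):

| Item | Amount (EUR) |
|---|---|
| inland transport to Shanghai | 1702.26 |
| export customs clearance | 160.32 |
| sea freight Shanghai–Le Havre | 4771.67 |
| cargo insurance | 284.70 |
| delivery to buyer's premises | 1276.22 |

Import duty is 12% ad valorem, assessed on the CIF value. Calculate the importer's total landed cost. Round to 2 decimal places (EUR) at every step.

Total landed cost: EUR 66868.49

FOB: the seller bears costs until goods are on board at the origin port; the buyer bears freight, insurance and all costs thereafter.
Already in the invoice (seller's account under FOB): inland to port, export clearance — exclude.
CIF value = FOB price + freight + insurance = 53508.16 + 4771.67 + 284.70 = 58564.53
Import duty = 58564.53 × 12% = 7027.74
Buyer bears: freight 4771.67 + insurance 284.70 + delivery 1276.22 + duty 7027.74 = 13360.33
Landed cost = invoice 53508.16 + 13360.33 = 66868.49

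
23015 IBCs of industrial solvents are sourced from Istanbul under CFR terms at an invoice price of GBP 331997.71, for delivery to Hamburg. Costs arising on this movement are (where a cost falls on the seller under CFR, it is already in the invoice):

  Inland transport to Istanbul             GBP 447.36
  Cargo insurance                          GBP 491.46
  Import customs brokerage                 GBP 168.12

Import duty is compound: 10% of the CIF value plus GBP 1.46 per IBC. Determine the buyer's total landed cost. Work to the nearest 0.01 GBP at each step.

Total landed cost: GBP 399508.11

CFR: the seller pays costs through ocean freight to the destination port, but not insurance.
Already in the invoice (seller's account under CFR): inland to port — exclude.
CIF value = CFR price + insurance = 331997.71 + 491.46 = 332489.17
Ad valorem component: 332489.17 × 10% = 33248.92
Specific component: 23015 × 1.46 = 33601.90
Import duty = 33248.92 + 33601.90 = 66850.82
Buyer bears: insurance 491.46 + brokerage 168.12 + duty 66850.82 = 67510.40
Landed cost = invoice 331997.71 + 67510.40 = 399508.11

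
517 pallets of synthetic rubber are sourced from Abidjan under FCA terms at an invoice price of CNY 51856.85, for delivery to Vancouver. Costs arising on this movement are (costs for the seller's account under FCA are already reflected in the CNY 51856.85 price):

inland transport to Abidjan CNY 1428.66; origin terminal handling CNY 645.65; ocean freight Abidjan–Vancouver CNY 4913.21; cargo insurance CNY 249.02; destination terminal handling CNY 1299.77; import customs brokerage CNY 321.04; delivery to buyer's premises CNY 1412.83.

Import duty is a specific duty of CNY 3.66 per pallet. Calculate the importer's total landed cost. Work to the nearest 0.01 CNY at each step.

Total landed cost: CNY 62590.59

FCA: the seller delivers export-cleared goods to the carrier; the buyer bears costs from that point.
Already in the invoice (seller's account under FCA): inland to port — exclude.
CIF value = FCA price + origin terminal + freight + insurance = 51856.85 + 645.65 + 4913.21 + 249.02 = 57664.73
Import duty = 517 × 3.66 = 1892.22
Buyer bears: origin terminal 645.65 + freight 4913.21 + insurance 249.02 + destination terminal 1299.77 + brokerage 321.04 + delivery 1412.83 + duty 1892.22 = 10733.74
Landed cost = invoice 51856.85 + 10733.74 = 62590.59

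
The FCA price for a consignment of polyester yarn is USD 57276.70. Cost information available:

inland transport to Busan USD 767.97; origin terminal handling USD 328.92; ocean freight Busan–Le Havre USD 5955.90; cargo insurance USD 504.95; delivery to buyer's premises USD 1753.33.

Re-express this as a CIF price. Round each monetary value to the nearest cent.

CIF price: USD 64066.47

Not relevant to the conversion: inland to port — on the seller under both FCA and CIF; already in the FCA price and stays in the CIF price. delivery — on the buyer under both terms; not part of either seller's price.
From FCA to CIF, the seller additionally bears: origin terminal, freight, insurance.
CIF price = 57276.70 + 328.92 + 5955.90 + 504.95 = 64066.47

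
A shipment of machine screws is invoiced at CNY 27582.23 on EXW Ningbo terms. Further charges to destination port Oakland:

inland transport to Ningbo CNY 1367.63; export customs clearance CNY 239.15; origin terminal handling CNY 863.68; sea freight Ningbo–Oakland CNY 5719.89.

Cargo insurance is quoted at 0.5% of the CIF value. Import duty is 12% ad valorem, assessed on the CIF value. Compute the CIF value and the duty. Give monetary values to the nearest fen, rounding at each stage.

Let C be the CIF value. C = EXW price + pre-shipment costs + freight + 0.5% × C
C − 0.5% × C = 27582.23 + 1367.63 + 239.15 + 863.68 + 5719.89
0.995 × C = 35772.58
C = 35772.58 / 0.995 = 35952.34
Insurance premium = 0.5% × 35952.34 = 179.76
Import duty = 35952.34 × 12% = 4314.28

CIF value: CNY 35952.34; import duty: CNY 4314.28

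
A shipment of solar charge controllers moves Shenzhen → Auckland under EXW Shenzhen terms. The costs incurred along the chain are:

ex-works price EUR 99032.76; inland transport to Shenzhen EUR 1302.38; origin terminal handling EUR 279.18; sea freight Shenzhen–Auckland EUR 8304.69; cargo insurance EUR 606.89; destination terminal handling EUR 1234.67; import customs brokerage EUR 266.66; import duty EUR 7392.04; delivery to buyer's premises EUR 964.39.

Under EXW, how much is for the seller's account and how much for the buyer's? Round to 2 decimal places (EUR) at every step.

EXW: the seller makes goods available at their premises; the buyer bears all onward costs.
Seller's account: goods 99032.76 = 99032.76
Buyer's account: inland to port 1302.38 + origin terminal 279.18 + freight 8304.69 + insurance 606.89 + destination terminal 1234.67 + brokerage 266.66 + duty 7392.04 + delivery 964.39 = 20350.90

Seller: EUR 99032.76; buyer: EUR 20350.90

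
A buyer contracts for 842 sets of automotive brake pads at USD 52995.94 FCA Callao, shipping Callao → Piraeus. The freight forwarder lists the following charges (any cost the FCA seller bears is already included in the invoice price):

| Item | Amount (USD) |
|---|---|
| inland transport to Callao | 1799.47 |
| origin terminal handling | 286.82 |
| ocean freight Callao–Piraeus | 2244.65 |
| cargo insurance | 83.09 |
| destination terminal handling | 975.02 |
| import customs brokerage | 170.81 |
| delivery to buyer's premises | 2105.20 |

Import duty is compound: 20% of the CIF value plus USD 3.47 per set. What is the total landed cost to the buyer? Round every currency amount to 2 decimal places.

FCA: the seller delivers export-cleared goods to the carrier; the buyer bears costs from that point.
Already in the invoice (seller's account under FCA): inland to port — exclude.
CIF value = FCA price + origin terminal + freight + insurance = 52995.94 + 286.82 + 2244.65 + 83.09 = 55610.50
Ad valorem component: 55610.50 × 20% = 11122.10
Specific component: 842 × 3.47 = 2921.74
Import duty = 11122.10 + 2921.74 = 14043.84
Buyer bears: origin terminal 286.82 + freight 2244.65 + insurance 83.09 + destination terminal 975.02 + brokerage 170.81 + delivery 2105.20 + duty 14043.84 = 19909.43
Landed cost = invoice 52995.94 + 19909.43 = 72905.37

Total landed cost: USD 72905.37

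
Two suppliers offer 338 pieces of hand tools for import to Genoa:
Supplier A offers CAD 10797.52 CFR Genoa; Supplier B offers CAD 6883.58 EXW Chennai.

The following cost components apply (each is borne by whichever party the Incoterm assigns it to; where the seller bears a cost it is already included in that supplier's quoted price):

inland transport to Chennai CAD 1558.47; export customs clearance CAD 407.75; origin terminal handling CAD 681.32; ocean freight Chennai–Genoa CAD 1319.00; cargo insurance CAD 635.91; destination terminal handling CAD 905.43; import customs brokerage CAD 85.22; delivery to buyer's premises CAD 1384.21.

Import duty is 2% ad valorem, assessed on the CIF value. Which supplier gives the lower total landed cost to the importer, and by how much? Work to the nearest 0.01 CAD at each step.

Supplier A (CFR):
CIF value = CFR price + insurance = 10797.52 + 635.91 = 11433.43
Import duty = 11433.43 × 2% = 228.67
Buyer bears (A): 635.91 + 905.43 + 85.22 + 1384.21 = 3010.77
Landed cost (A) = invoice 10797.52 + 3010.77 + duty 228.67 = 14036.96
Supplier B (EXW):
CIF value = EXW price + inland to port + export clearance + origin terminal + freight + insurance = 6883.58 + 1558.47 + 407.75 + 681.32 + 1319.00 + 635.91 = 11486.03
Import duty = 11486.03 × 2% = 229.72
Buyer bears (B): 1558.47 + 407.75 + 681.32 + 1319.00 + 635.91 + 905.43 + 85.22 + 1384.21 = 6977.31
Landed cost (B) = invoice 6883.58 + 6977.31 + duty 229.72 = 14090.61
Difference = |14036.96 − 14090.61| = 53.65

Supplier A is cheaper by CAD 53.65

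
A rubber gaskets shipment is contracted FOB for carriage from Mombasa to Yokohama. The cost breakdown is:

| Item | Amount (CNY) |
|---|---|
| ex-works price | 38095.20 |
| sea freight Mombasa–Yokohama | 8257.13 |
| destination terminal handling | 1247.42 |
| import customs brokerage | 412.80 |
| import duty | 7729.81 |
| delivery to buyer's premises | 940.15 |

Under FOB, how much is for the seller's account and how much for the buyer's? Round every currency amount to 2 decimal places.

FOB: the seller bears costs until goods are on board at the origin port; the buyer bears freight, insurance and all costs thereafter.
Seller's account: goods 38095.20 = 38095.20
Buyer's account: freight 8257.13 + destination terminal 1247.42 + brokerage 412.80 + duty 7729.81 + delivery 940.15 = 18587.31

Seller: CNY 38095.20; buyer: CNY 18587.31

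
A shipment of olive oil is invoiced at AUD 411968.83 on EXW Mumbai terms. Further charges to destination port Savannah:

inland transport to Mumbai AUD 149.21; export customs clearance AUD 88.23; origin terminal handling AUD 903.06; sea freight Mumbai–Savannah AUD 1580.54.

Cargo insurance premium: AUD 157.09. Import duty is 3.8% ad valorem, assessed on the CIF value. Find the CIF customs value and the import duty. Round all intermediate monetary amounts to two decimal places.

CIF = EXW price + pre-shipment costs + freight + insurance
CIF = 411968.83 + 149.21 + 88.23 + 903.06 + 1580.54 + 157.09 = 414846.96
Import duty = 414846.96 × 3.8% = 15764.18

CIF value: AUD 414846.96; import duty: AUD 15764.18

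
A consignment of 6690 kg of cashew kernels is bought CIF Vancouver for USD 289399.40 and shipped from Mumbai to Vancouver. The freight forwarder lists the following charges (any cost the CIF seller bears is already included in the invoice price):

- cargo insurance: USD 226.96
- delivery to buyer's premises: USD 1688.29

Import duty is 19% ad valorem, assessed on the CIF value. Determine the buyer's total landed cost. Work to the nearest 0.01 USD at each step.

CIF: the seller pays costs through ocean freight and marine insurance to the destination port.
Already in the invoice (seller's account under CIF): insurance — exclude.
The CIF price already equals the CIF value: 289399.40
Import duty = 289399.40 × 19% = 54985.89
Buyer bears: delivery 1688.29 + duty 54985.89 = 56674.18
Landed cost = invoice 289399.40 + 56674.18 = 346073.58

Total landed cost: USD 346073.58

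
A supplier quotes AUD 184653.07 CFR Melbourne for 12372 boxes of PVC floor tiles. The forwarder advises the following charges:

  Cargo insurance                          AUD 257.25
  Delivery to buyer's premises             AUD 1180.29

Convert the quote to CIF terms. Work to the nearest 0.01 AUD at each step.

Not relevant to the conversion: delivery — on the buyer under both terms; not part of either seller's price.
From CFR to CIF, the seller additionally bears: insurance.
CIF price = 184653.07 + 257.25 = 184910.32

CIF price: AUD 184910.32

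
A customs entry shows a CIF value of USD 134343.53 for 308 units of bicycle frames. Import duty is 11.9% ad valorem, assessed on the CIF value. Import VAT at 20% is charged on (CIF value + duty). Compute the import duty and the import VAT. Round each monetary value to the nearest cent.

Import duty: USD 15986.88; import VAT: USD 30066.08

Import duty = 134343.53 × 11.9% = 15986.88
VAT base = CIF + duty = 134343.53 + 15986.88 = 150330.41
Import VAT = 150330.41 × 20% = 30066.08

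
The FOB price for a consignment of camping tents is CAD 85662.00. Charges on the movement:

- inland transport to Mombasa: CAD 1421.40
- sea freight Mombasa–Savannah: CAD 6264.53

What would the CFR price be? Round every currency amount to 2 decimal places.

CFR price: CAD 91926.53

Not relevant to the conversion: inland to port — on the seller under both FOB and CFR; already in the FOB price and stays in the CFR price.
From FOB to CFR, the seller additionally bears: freight.
CFR price = 85662.00 + 6264.53 = 91926.53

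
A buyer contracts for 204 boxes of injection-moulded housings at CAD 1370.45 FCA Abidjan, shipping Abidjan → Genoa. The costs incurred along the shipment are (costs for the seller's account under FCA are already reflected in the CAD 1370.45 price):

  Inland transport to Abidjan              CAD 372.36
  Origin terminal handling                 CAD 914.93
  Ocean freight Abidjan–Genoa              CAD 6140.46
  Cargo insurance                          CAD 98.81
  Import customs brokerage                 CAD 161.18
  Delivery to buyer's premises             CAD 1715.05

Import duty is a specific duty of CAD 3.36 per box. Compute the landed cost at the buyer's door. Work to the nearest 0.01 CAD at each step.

Total landed cost: CAD 11086.32

FCA: the seller delivers export-cleared goods to the carrier; the buyer bears costs from that point.
Already in the invoice (seller's account under FCA): inland to port — exclude.
CIF value = FCA price + origin terminal + freight + insurance = 1370.45 + 914.93 + 6140.46 + 98.81 = 8524.65
Import duty = 204 × 3.36 = 685.44
Buyer bears: origin terminal 914.93 + freight 6140.46 + insurance 98.81 + brokerage 161.18 + delivery 1715.05 + duty 685.44 = 9715.87
Landed cost = invoice 1370.45 + 9715.87 = 11086.32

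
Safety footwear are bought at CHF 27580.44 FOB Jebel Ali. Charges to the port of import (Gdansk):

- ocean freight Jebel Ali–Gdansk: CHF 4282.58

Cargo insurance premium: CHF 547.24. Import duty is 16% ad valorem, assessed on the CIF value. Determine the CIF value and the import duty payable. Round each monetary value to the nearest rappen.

CIF value: CHF 32410.26; import duty: CHF 5185.64

CIF = FOB price + freight + insurance
CIF = 27580.44 + 4282.58 + 547.24 = 32410.26
Import duty = 32410.26 × 16% = 5185.64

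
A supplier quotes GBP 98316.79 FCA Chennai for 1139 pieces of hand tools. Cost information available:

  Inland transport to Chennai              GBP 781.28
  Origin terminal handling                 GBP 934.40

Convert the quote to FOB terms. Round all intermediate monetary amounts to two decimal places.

Not relevant to the conversion: inland to port — on the seller under both FCA and FOB; already in the FCA price and stays in the FOB price.
From FCA to FOB, the seller additionally bears: origin terminal.
FOB price = 98316.79 + 934.40 = 99251.19

FOB price: GBP 99251.19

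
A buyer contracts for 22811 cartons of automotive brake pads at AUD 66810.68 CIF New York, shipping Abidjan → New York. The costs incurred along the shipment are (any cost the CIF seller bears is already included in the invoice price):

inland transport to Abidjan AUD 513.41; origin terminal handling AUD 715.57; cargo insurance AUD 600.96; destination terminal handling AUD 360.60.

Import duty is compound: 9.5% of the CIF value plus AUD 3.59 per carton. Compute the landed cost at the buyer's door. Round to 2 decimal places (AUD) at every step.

Total landed cost: AUD 155409.78

CIF: the seller pays costs through ocean freight and marine insurance to the destination port.
Already in the invoice (seller's account under CIF): inland to port, origin terminal, insurance — exclude.
The CIF price already equals the CIF value: 66810.68
Ad valorem component: 66810.68 × 9.5% = 6347.01
Specific component: 22811 × 3.59 = 81891.49
Import duty = 6347.01 + 81891.49 = 88238.50
Buyer bears: destination terminal 360.60 + duty 88238.50 = 88599.10
Landed cost = invoice 66810.68 + 88599.10 = 155409.78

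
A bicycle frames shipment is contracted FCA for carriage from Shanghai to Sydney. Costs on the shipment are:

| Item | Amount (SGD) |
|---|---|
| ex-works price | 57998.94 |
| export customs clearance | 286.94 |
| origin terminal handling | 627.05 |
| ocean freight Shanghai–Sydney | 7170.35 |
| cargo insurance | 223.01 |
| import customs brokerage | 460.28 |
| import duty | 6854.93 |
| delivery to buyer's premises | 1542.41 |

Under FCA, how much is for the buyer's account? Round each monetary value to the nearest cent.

Buyer's account: SGD 16878.03

FCA: the seller delivers export-cleared goods to the carrier; the buyer bears costs from that point.
Seller's account: goods 57998.94 + export clearance 286.94 = 58285.88
Buyer's account: origin terminal 627.05 + freight 7170.35 + insurance 223.01 + brokerage 460.28 + duty 6854.93 + delivery 1542.41 = 16878.03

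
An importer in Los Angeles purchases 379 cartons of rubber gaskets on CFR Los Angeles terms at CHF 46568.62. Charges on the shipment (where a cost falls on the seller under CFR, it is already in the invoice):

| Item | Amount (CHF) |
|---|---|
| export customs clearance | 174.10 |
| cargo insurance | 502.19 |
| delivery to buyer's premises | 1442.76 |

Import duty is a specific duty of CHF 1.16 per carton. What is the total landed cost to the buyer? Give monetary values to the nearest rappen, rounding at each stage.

Total landed cost: CHF 48953.21

CFR: the seller pays costs through ocean freight to the destination port, but not insurance.
Already in the invoice (seller's account under CFR): export clearance — exclude.
CIF value = CFR price + insurance = 46568.62 + 502.19 = 47070.81
Import duty = 379 × 1.16 = 439.64
Buyer bears: insurance 502.19 + delivery 1442.76 + duty 439.64 = 2384.59
Landed cost = invoice 46568.62 + 2384.59 = 48953.21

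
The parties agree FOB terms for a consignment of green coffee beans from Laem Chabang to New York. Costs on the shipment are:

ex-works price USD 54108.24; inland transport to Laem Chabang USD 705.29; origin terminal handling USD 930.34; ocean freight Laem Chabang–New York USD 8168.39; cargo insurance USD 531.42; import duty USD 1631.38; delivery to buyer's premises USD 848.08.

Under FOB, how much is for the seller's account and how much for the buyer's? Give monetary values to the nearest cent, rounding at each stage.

FOB: the seller bears costs until goods are on board at the origin port; the buyer bears freight, insurance and all costs thereafter.
Seller's account: goods 54108.24 + inland to port 705.29 + origin terminal 930.34 = 55743.87
Buyer's account: freight 8168.39 + insurance 531.42 + duty 1631.38 + delivery 848.08 = 11179.27

Seller: USD 55743.87; buyer: USD 11179.27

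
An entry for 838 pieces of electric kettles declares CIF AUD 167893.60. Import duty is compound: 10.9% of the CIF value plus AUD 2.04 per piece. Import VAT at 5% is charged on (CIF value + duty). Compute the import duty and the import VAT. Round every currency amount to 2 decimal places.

Ad valorem component: 167893.60 × 10.9% = 18300.40
Specific component: 838 × 2.04 = 1709.52
Import duty = 18300.40 + 1709.52 = 20009.92
VAT base = CIF + duty = 167893.60 + 20009.92 = 187903.52
Import VAT = 187903.52 × 5% = 9395.18

Import duty: AUD 20009.92; import VAT: AUD 9395.18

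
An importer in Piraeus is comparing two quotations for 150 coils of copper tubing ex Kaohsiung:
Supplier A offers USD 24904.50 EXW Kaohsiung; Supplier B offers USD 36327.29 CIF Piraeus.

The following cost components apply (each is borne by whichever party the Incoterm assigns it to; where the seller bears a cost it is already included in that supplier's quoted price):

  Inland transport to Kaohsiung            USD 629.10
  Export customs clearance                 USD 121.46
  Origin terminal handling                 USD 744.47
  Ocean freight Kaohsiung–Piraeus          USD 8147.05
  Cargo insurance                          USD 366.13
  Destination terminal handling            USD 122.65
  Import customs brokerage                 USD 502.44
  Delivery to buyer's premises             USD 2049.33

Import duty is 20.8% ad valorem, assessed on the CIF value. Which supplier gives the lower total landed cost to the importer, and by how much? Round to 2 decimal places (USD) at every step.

Supplier A (EXW):
CIF value = EXW price + inland to port + export clearance + origin terminal + freight + insurance = 24904.50 + 629.10 + 121.46 + 744.47 + 8147.05 + 366.13 = 34912.71
Import duty = 34912.71 × 20.8% = 7261.84
Buyer bears (A): 629.10 + 121.46 + 744.47 + 8147.05 + 366.13 + 122.65 + 502.44 + 2049.33 = 12682.63
Landed cost (A) = invoice 24904.50 + 12682.63 + duty 7261.84 = 44848.97
Supplier B (CIF):
The CIF price already equals the CIF value: 36327.29
Import duty = 36327.29 × 20.8% = 7556.08
Buyer bears (B): 122.65 + 502.44 + 2049.33 = 2674.42
Landed cost (B) = invoice 36327.29 + 2674.42 + duty 7556.08 = 46557.79
Difference = |44848.97 − 46557.79| = 1708.82

Supplier A is cheaper by USD 1708.82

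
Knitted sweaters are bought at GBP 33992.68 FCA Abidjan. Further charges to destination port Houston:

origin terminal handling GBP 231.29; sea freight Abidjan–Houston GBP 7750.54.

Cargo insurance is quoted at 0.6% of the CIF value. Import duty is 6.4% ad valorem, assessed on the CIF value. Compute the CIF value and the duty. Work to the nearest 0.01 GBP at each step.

Let C be the CIF value. C = FCA price + pre-shipment costs + freight + 0.6% × C
C − 0.6% × C = 33992.68 + 231.29 + 7750.54
0.994 × C = 41974.51
C = 41974.51 / 0.994 = 42227.88
Insurance premium = 0.6% × 42227.88 = 253.37
Import duty = 42227.88 × 6.4% = 2702.58

CIF value: GBP 42227.88; import duty: GBP 2702.58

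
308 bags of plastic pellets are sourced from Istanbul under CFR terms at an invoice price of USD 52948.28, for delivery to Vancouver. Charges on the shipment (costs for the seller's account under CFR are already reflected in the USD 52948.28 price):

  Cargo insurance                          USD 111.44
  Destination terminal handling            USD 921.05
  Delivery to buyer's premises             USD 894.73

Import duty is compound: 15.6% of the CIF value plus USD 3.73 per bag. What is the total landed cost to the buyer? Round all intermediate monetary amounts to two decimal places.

Total landed cost: USD 64301.66

CFR: the seller pays costs through ocean freight to the destination port, but not insurance.
CIF value = CFR price + insurance = 52948.28 + 111.44 = 53059.72
Ad valorem component: 53059.72 × 15.6% = 8277.32
Specific component: 308 × 3.73 = 1148.84
Import duty = 8277.32 + 1148.84 = 9426.16
Buyer bears: insurance 111.44 + destination terminal 921.05 + delivery 894.73 + duty 9426.16 = 11353.38
Landed cost = invoice 52948.28 + 11353.38 = 64301.66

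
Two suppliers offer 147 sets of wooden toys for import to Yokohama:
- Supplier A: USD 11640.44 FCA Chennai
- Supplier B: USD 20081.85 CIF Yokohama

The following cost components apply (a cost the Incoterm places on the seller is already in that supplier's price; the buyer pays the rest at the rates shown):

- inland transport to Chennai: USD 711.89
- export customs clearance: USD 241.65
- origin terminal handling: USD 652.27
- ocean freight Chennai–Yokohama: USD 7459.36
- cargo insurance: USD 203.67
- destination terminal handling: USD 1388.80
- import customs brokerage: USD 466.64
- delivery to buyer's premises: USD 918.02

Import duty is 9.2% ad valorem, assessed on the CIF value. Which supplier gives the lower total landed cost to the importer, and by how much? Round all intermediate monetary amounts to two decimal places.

Supplier A (FCA):
CIF value = FCA price + origin terminal + freight + insurance = 11640.44 + 652.27 + 7459.36 + 203.67 = 19955.74
Import duty = 19955.74 × 9.2% = 1835.93
Buyer bears (A): 652.27 + 7459.36 + 203.67 + 1388.80 + 466.64 + 918.02 = 11088.76
Landed cost (A) = invoice 11640.44 + 11088.76 + duty 1835.93 = 24565.13
Supplier B (CIF):
The CIF price already equals the CIF value: 20081.85
Import duty = 20081.85 × 9.2% = 1847.53
Buyer bears (B): 1388.80 + 466.64 + 918.02 = 2773.46
Landed cost (B) = invoice 20081.85 + 2773.46 + duty 1847.53 = 24702.84
Difference = |24565.13 − 24702.84| = 137.71

Supplier A is cheaper by USD 137.71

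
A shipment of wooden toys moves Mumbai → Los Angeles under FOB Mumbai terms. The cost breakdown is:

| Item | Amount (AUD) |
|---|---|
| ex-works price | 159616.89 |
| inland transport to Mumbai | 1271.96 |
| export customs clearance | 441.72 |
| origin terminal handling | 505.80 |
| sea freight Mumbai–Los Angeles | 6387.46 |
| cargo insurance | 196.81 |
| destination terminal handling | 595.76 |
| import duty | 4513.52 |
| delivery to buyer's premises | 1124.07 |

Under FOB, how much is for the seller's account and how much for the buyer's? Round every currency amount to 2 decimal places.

FOB: the seller bears costs until goods are on board at the origin port; the buyer bears freight, insurance and all costs thereafter.
Seller's account: goods 159616.89 + inland to port 1271.96 + export clearance 441.72 + origin terminal 505.80 = 161836.37
Buyer's account: freight 6387.46 + insurance 196.81 + destination terminal 595.76 + duty 4513.52 + delivery 1124.07 = 12817.62

Seller: AUD 161836.37; buyer: AUD 12817.62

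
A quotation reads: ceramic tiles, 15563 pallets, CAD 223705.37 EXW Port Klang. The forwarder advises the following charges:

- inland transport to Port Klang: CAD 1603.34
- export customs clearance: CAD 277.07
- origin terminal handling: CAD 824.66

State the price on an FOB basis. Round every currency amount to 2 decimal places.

FOB price: CAD 226410.44

From EXW to FOB, the seller additionally bears: inland to port, export clearance, origin terminal.
FOB price = 223705.37 + 1603.34 + 277.07 + 824.66 = 226410.44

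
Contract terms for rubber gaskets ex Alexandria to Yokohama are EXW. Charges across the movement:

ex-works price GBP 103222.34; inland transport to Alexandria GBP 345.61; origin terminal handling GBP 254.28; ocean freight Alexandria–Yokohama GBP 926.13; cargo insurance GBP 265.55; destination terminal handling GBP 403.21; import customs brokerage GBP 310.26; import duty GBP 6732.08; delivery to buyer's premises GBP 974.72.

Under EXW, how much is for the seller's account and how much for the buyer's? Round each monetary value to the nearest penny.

EXW: the seller makes goods available at their premises; the buyer bears all onward costs.
Seller's account: goods 103222.34 = 103222.34
Buyer's account: inland to port 345.61 + origin terminal 254.28 + freight 926.13 + insurance 265.55 + destination terminal 403.21 + brokerage 310.26 + duty 6732.08 + delivery 974.72 = 10211.84

Seller: GBP 103222.34; buyer: GBP 10211.84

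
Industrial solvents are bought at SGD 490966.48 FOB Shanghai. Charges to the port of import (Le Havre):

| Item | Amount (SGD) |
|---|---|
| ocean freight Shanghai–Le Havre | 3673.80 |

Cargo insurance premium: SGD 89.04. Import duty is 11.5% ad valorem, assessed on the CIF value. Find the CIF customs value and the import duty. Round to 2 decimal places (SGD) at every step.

CIF = FOB price + freight + insurance
CIF = 490966.48 + 3673.80 + 89.04 = 494729.32
Import duty = 494729.32 × 11.5% = 56893.87

CIF value: SGD 494729.32; import duty: SGD 56893.87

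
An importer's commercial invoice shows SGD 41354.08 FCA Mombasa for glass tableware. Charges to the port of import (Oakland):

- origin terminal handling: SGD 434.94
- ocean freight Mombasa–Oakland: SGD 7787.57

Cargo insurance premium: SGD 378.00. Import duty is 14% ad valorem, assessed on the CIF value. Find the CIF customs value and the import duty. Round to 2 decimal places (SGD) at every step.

CIF = FCA price + pre-shipment costs + freight + insurance
CIF = 41354.08 + 434.94 + 7787.57 + 378.00 = 49954.59
Import duty = 49954.59 × 14% = 6993.64

CIF value: SGD 49954.59; import duty: SGD 6993.64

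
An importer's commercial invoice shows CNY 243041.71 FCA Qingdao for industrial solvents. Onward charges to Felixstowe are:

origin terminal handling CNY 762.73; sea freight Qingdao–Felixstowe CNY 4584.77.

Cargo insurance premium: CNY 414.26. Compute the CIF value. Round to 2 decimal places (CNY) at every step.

CIF = FCA price + pre-shipment costs + freight + insurance
CIF = 243041.71 + 762.73 + 4584.77 + 414.26 = 248803.47

CIF value: CNY 248803.47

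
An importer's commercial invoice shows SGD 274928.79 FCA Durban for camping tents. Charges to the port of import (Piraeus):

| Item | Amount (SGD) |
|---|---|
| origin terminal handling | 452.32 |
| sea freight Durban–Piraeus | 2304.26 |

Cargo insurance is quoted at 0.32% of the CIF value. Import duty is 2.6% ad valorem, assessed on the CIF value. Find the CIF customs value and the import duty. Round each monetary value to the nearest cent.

Let C be the CIF value. C = FCA price + pre-shipment costs + freight + 0.32% × C
C − 0.32% × C = 274928.79 + 452.32 + 2304.26
0.9968 × C = 277685.37
C = 277685.37 / 0.9968 = 278576.82
Insurance premium = 0.32% × 278576.82 = 891.45
Import duty = 278576.82 × 2.6% = 7243.00

CIF value: SGD 278576.82; import duty: SGD 7243.00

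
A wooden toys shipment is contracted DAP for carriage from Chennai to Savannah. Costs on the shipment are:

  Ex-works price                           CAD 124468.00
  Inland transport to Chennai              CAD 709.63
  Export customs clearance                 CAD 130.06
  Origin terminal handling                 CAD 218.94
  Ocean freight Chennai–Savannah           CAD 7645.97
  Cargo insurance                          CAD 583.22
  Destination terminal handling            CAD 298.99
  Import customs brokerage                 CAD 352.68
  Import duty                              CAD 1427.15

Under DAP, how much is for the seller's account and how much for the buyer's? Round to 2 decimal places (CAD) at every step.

Seller: CAD 134054.81; buyer: CAD 1779.83

DAP: the seller bears all costs to the named destination except import duty and clearance.
Seller's account: goods 124468.00 + inland to port 709.63 + export clearance 130.06 + origin terminal 218.94 + freight 7645.97 + insurance 583.22 + destination terminal 298.99 = 134054.81
Buyer's account: brokerage 352.68 + duty 1427.15 = 1779.83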